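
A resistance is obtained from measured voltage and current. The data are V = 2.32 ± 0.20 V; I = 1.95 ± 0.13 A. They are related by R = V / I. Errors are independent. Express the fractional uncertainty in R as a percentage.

Each factor contributes (exponent × relative error)² to (δR/R)²:
  (1·δV/V)² = (1×0.0862)² = 0.00743;  (-1·δI/I)² = (-1×0.0667)² = 0.00444
δR/R = √(0.0119) = 0.109

10.9%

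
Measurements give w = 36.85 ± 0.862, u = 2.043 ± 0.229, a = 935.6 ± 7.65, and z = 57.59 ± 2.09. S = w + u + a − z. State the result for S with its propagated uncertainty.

Each term contributes (cᵢ δxᵢ)² to (δS)²:
  (δw)² = 0.743;  (δu)² = 0.0524;  (δa)² = 58.5;  (δz)² = 4.37
δS = √(63.7) = 7.98
S = 916.9.

916.9 ± 7.98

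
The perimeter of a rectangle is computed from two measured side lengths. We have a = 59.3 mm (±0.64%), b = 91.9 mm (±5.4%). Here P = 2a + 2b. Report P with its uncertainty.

P is a linear combination, so absolute uncertainties add in quadrature:
  (2·δa)² = 0.576;  (2·δb)² = 98.5
δP = √(99.1) = 9.95 mm
P = 302 mm.

302 ± 9.95 mm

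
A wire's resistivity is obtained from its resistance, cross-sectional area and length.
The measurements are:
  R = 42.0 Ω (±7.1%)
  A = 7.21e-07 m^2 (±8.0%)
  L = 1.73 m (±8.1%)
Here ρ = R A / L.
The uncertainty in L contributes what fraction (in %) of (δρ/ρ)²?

(δρ/ρ)² = (1·δR/R)² + (1·δA/A)² + (-1·δL/L)²
  R term: (1×0.0710)² = 0.00504
  A term: (1×0.0800)² = 0.00640
  L term: (-1×0.0810)² = 0.00656
Total = 0.0180. Share from L = 0.00656/0.0180 = 0.364.

36.4%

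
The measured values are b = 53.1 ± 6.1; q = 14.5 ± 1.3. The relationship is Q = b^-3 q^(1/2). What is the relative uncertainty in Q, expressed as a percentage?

Relative error in a monomial: (δQ/Q)² = Σ (nᵢ · δxᵢ/xᵢ)².
  (-3·δb/b)² = (-3×0.115)² = 0.119;  (½·δq/q)² = (0.5×0.0897)² = 0.00201
δQ/Q = √(0.121) = 0.348

34.8%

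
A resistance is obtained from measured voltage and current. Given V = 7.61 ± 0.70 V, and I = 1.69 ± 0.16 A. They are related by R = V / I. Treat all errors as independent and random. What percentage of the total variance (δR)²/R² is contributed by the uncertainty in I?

(δR/R)² = (1·δV/V)² + (-1·δI/I)²
  V term: (1×0.0920)² = 0.00846
  I term: (-1×0.0947)² = 0.00896
Total = 0.0174. Share from I = 0.00896/0.0174 = 0.514.

51.4%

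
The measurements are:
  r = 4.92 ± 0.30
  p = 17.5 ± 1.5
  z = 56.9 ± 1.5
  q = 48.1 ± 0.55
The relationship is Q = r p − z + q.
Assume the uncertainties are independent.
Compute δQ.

Let w = r·p = 86.1. δw/w = √((1·δr/r)² + (1·δp/p)²) = √(0.00372 + 0.00735) = 0.105, so δw = 9.06.
Q = w − z + q: δQ = √(δw² + δz² + δq²) = √(82.0 + 2.25 + 0.303) = 9.20

9.20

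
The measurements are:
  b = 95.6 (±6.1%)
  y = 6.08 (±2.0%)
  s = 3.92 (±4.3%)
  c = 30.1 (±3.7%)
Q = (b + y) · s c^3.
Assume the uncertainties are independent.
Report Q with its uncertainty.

Let u = b + y = 102. δu = √(δb² + δy²) = √(34.0 + 0.0148) = 5.83, so δu/u = 0.0574.
Q is then a monomial in u, s, c:
δQ/Q = √((δu/u)² + (1·δs/s)² + (3·δc/c)²) = √(0.00329 + 0.00185 + 0.0123) = 0.132
Q = 1.09e+07, so δQ = 0.132 × 1.09e+07 = 1.44e+06.

(1.09 ± 0.144) × 10^7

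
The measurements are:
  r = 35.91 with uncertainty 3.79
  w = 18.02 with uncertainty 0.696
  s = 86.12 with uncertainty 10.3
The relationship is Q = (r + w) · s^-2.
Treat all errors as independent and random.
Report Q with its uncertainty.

0.007271 ± 0.00182

Let u = r + w = 53.93. δu = √(δr² + δw²) = √(14.4 + 0.484) = 3.85, so δu/u = 0.0715.
Q is then a monomial in u, s:
δQ/Q = √((δu/u)² + (-2·δs/s)²) = √(0.00511 + 0.0572) = 0.250
Q = 0.007271, so δQ = 0.250 × 0.007271 = 0.00182.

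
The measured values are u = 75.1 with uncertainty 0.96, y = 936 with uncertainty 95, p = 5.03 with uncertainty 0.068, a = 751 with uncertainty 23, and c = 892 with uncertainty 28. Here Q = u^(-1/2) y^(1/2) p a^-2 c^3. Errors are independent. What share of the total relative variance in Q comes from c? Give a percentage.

(δQ/Q)² = (−½·δu/u)² + (½·δy/y)² + (1·δp/p)² + (-2·δa/a)² + (3·δc/c)²
  u term: (-0.5×0.0128)² = 4.09e-05
  y term: (0.5×0.101)² = 0.00258
  p term: (1×0.0135)² = 0.000183
  a term: (-2×0.0306)² = 0.00375
  c term: (3×0.0314)² = 0.00887
Total = 0.0154. Share from c = 0.00887/0.0154 = 0.575.

57.5%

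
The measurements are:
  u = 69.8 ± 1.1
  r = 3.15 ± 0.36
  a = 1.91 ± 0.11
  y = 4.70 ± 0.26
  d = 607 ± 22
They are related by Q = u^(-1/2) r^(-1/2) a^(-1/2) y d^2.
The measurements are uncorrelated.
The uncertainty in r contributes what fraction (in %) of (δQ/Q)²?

(δQ/Q)² = (−½·δu/u)² + (−½·δr/r)² + (−½·δa/a)² + (1·δy/y)² + (2·δd/d)²
  u term: (-0.5×0.0158)² = 6.21e-05
  r term: (-0.5×0.114)² = 0.00327
  a term: (-0.5×0.0576)² = 0.000829
  y term: (1×0.0553)² = 0.00306
  d term: (2×0.0362)² = 0.00525
Total = 0.0125. Share from r = 0.00327/0.0125 = 0.262.

26.2%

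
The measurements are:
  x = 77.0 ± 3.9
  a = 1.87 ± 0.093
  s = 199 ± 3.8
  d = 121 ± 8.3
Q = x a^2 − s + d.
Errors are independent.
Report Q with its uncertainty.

Let p = x·a^2 = 269. δp/p = √((1·δx/x)² + (2·δa/a)²) = √(0.00257 + 0.00989) = 0.112, so δp = 30.1.
Q = p − s + d: δQ = √(δp² + δs² + δd²) = √(903 + 14.4 + 68.9) = 31.4
Q = 191.

191 ± 31.4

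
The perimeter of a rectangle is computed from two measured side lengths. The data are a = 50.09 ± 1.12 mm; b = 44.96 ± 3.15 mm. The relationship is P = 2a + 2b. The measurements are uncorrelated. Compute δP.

6.69 mm

Sums and differences: (δP)² = Σ (cᵢ δxᵢ)².
  (2·δa)² = 5.02;  (2·δb)² = 39.7
δP = √(44.7) = 6.69 mm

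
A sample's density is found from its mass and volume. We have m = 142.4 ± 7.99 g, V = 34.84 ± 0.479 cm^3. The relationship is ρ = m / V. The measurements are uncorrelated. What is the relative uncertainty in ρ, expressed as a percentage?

5.78%

Since ρ is a product/quotient, work with relative uncertainties:
  (1·δm/m)² = (1×0.0561)² = 0.00315;  (-1·δV/V)² = (-1×0.0137)² = 0.000189
δρ/ρ = √(0.00334) = 0.0578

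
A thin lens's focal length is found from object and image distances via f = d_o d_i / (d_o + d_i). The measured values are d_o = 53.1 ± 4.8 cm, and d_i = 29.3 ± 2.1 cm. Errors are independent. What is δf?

1.06 cm

∂f/∂d_o = (d_i/(d_o+d_i))² = 0.126;  ∂f/∂d_i = (d_o/(d_o+d_i))² = 0.415
δf = √((∂f/∂d_o · δd_o)² + (∂f/∂d_i · δd_i)²) = √(0.368 + 0.761) = 1.06 cm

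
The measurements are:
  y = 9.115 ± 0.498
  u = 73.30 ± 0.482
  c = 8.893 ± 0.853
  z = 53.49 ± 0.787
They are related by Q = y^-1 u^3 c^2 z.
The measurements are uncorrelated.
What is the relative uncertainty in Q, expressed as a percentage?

Products/powers → add relative errors in quadrature, weighted by exponent:
  (-1·δy/y)² = (-1×0.0546)² = 0.00299;  (3·δu/u)² = (3×0.00658)² = 0.000389;  (2·δc/c)² = (2×0.0959)² = 0.0368;  (1·δz/z)² = (1×0.0147)² = 0.000216
δQ/Q = √(0.0404) = 0.201

20.1%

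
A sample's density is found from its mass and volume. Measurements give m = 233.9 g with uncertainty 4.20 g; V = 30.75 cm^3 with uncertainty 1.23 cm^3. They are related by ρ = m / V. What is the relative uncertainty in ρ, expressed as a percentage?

ρ is a product of powers, so relative uncertainties combine in quadrature:
  (1·δm/m)² = (1×0.0180)² = 0.000322;  (-1·δV/V)² = (-1×0.0400)² = 0.00160
δρ/ρ = √(0.00192) = 0.0438

4.38%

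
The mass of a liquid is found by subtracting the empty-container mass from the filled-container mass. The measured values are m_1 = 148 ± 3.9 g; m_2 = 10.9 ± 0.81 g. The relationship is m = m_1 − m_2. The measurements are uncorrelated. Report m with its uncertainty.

137 ± 3.98 g

Sums and differences: (δm)² = Σ (cᵢ δxᵢ)².
  (δm_1)² = 15.2;  (δm_2)² = 0.656
δm = √(15.9) = 3.98 g
m = 137 g.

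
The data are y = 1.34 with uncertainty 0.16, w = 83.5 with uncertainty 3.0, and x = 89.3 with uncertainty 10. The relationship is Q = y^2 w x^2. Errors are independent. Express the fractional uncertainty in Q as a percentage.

32.9%

Since Q is a product/quotient, work with relative uncertainties:
  (2·δy/y)² = (2×0.119)² = 0.0570;  (1·δw/w)² = (1×0.0359)² = 0.00129;  (2·δx/x)² = (2×0.112)² = 0.0502
δQ/Q = √(0.108) = 0.329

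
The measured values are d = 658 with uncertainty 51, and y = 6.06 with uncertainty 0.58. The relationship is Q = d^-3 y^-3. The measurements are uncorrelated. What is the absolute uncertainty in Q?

Products/powers → add relative errors in quadrature, weighted by exponent:
  (-3·δd/d)² = (-3×0.0775)² = 0.0541;  (-3·δy/y)² = (-3×0.0957)² = 0.0824
δQ/Q = √(0.137) = 0.369
Q = 1.58e-11, so δQ = 0.369 × 1.58e-11 = 5.83e-12.

5.83e-12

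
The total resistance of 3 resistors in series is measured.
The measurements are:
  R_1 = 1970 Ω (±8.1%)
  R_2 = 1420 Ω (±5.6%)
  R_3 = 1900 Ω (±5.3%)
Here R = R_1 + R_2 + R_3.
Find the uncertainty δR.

205 Ω

For a sum/difference, combine absolute errors in quadrature:
  (δR_1)² = 25500;  (δR_2)² = 6320;  (δR_3)² = 10100
δR = √(41900) = 205 Ω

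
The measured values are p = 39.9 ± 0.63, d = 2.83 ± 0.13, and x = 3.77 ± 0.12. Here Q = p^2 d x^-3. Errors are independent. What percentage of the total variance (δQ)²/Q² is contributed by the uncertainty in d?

(δQ/Q)² = (2·δp/p)² + (1·δd/d)² + (-3·δx/x)²
  p term: (2×0.0158)² = 0.000997
  d term: (1×0.0459)² = 0.00211
  x term: (-3×0.0318)² = 0.00912
Total = 0.0122. Share from d = 0.00211/0.0122 = 0.173.

17.3%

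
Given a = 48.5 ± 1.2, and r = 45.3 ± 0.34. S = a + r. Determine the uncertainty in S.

1.25

For a sum/difference, combine absolute errors in quadrature:
  (δa)² = 1.44;  (δr)² = 0.116
δS = √(1.56) = 1.25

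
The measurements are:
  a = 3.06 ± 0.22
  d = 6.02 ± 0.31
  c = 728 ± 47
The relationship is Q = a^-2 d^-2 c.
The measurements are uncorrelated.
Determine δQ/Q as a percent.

18.8%

Q is a product of powers, so relative uncertainties combine in quadrature:
  (-2·δa/a)² = (-2×0.0719)² = 0.0207;  (-2·δd/d)² = (-2×0.0515)² = 0.0106;  (1·δc/c)² = (1×0.0646)² = 0.00417
δQ/Q = √(0.0355) = 0.188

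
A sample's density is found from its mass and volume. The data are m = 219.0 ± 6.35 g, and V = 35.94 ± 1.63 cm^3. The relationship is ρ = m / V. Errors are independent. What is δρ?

0.328 g/cm^3

Relative error in a monomial: (δρ/ρ)² = Σ (nᵢ · δxᵢ/xᵢ)².
  (1·δm/m)² = (1×0.0290)² = 0.000841;  (-1·δV/V)² = (-1×0.0454)² = 0.00206
δρ/ρ = √(0.00290) = 0.0538
ρ = 6.093 g/cm^3, so δρ = 0.0538 × 6.093 = 0.328 g/cm^3.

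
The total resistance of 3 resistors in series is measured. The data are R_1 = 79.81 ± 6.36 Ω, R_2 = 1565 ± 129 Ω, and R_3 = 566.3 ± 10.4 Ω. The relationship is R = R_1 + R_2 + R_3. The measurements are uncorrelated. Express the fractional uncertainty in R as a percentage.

For a sum/difference, combine absolute errors in quadrature:
  (δR_1)² = 40.4;  (δR_2)² = 16600;  (δR_3)² = 108
δR = √(16800) = 130 Ω
R = 2211 Ω, so δR/R = 130/2211 = 0.0586.

5.86%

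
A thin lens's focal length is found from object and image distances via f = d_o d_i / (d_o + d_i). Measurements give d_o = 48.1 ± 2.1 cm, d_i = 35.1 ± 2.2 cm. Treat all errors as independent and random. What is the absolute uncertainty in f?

0.825 cm

∂f/∂d_o = (d_i/(d_o+d_i))² = 0.178;  ∂f/∂d_i = (d_o/(d_o+d_i))² = 0.334
δf = √((∂f/∂d_o · δd_o)² + (∂f/∂d_i · δd_i)²) = √(0.140 + 0.541) = 0.825 cm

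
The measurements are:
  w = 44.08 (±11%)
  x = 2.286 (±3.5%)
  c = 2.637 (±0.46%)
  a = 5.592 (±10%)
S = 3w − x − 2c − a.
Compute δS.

14.6

Sums and differences: (δS)² = Σ (cᵢ δxᵢ)².
  (3·δw)² = 212;  (δx)² = 0.00640;  (2·δc)² = 0.000589;  (δa)² = 0.313
δS = √(212) = 14.6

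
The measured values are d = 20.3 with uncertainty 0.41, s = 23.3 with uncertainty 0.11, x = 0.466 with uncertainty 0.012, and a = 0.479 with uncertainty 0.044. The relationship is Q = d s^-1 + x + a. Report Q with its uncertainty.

1.82 ± 0.0491

Let p = d·s^-1 = 0.871. δp/p = √((1·δd/d)² + (-1·δs/s)²) = √(0.000408 + 2.23e-05) = 0.0207, so δp = 0.0181.
Q = p + x + a: δQ = √(δp² + δx² + δa²) = √(0.000327 + 0.000144 + 0.00194) = 0.0491
Q = 1.82.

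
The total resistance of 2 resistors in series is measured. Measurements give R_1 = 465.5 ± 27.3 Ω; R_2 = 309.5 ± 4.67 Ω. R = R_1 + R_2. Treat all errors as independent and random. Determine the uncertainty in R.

27.7 Ω

Absolute uncertainties add in quadrature for a linear combination:
  (δR_1)² = 745;  (δR_2)² = 21.8
δR = √(767) = 27.7 Ω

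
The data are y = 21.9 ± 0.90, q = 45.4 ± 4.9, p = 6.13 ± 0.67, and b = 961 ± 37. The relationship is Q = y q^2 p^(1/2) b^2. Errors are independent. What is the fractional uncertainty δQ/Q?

For a monomial Q ∝ y, q^2, p^(1/2), b^2, fractional errors add in quadrature:
  (1·δy/y)² = (1×0.0411)² = 0.00169;  (2·δq/q)² = (2×0.108)² = 0.0466;  (½·δp/p)² = (0.5×0.109)² = 0.00299;  (2·δb/b)² = (2×0.0385)² = 0.00593
δQ/Q = √(0.0572) = 0.239

0.239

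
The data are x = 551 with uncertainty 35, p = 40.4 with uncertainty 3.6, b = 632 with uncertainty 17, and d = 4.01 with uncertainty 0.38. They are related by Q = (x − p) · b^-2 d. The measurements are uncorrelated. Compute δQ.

0.000661

Let u = x − p = 511. δu = √(δx² + δp²) = √(1220 + 13.0) = 35.2, so δu/u = 0.0689.
Q is then a monomial in u, b, d:
δQ/Q = √((δu/u)² + (-2·δb/b)² + (1·δd/d)²) = √(0.00475 + 0.00289 + 0.00898) = 0.129
Q = 0.00513, so δQ = 0.129 × 0.00513 = 0.000661.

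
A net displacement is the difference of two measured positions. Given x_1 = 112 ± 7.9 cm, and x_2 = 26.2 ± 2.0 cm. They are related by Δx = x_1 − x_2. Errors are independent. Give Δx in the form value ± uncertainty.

85.8 ± 8.15 cm

Δx is a linear combination, so absolute uncertainties add in quadrature:
  (δx_1)² = 62.4;  (δx_2)² = 4.00
δΔx = √(66.4) = 8.15 cm
Δx = 85.8 cm.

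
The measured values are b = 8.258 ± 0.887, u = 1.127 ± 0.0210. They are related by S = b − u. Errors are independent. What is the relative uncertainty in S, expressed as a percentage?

Absolute uncertainties add in quadrature for a linear combination:
  (δb)² = 0.787;  (δu)² = 0.000441
δS = √(0.787) = 0.887
S = 7.131, so δS/S = 0.887/7.131 = 0.124.

12.4%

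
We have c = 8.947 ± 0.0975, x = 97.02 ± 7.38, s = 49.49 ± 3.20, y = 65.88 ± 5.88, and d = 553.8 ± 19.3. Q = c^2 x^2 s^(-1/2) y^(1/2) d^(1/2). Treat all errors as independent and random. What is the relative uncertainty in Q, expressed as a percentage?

Q is a product of powers, so relative uncertainties combine in quadrature:
  (2·δc/c)² = (2×0.0109)² = 0.000475;  (2·δx/x)² = (2×0.0761)² = 0.0231;  (−½·δs/s)² = (-0.5×0.0647)² = 0.00105;  (½·δy/y)² = (0.5×0.0893)² = 0.00199;  (½·δd/d)² = (0.5×0.0349)² = 0.000304
δQ/Q = √(0.0270) = 0.164

16.4%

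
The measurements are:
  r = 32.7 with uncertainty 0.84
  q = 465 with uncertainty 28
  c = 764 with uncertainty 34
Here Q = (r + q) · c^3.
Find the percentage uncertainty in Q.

14.5%

Let u = r + q = 498. δu = √(δr² + δq²) = √(0.706 + 784) = 28.0, so δu/u = 0.0563.
Q is then a monomial in u, c:
δQ/Q = √((δu/u)² + (3·δc/c)²) = √(0.00317 + 0.0178) = 0.145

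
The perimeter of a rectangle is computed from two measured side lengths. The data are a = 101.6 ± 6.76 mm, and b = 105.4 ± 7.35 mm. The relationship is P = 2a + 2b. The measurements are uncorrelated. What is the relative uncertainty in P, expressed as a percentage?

4.82%

Each term contributes (cᵢ δxᵢ)² to (δP)²:
  (2·δa)² = 183;  (2·δb)² = 216
δP = √(399) = 20.0 mm
P = 414.0 mm, so δP/P = 20.0/414.0 = 0.0482.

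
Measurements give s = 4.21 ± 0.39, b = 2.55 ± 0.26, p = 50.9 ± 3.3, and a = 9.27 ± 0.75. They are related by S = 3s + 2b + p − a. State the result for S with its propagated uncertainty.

Sums and differences: (δS)² = Σ (cᵢ δxᵢ)².
  (3·δs)² = 1.37;  (2·δb)² = 0.270;  (δp)² = 10.9;  (δa)² = 0.562
δS = √(13.1) = 3.62
S = 59.4.

59.4 ± 3.62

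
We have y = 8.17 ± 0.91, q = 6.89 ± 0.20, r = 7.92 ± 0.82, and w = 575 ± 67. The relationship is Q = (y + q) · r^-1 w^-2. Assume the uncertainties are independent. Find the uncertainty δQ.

1.51e-06

Let u = y + q = 15.1. δu = √(δy² + δq²) = √(0.828 + 0.0400) = 0.932, so δu/u = 0.0619.
Q is then a monomial in u, r, w:
δQ/Q = √((δu/u)² + (-1·δr/r)² + (-2·δw/w)²) = √(0.00383 + 0.0107 + 0.0543) = 0.262
Q = 5.75e-06, so δQ = 0.262 × 5.75e-06 = 1.51e-06.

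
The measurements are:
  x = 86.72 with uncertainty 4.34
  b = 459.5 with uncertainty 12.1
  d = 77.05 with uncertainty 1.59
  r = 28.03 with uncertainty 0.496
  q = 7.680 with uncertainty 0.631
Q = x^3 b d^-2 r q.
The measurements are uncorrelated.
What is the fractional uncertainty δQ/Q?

0.179

Each factor contributes (exponent × relative error)² to (δQ/Q)²:
  (3·δx/x)² = (3×0.0500)² = 0.0225;  (1·δb/b)² = (1×0.0263)² = 0.000693;  (-2·δd/d)² = (-2×0.0206)² = 0.00170;  (1·δr/r)² = (1×0.0177)² = 0.000313;  (1·δq/q)² = (1×0.0822)² = 0.00675
δQ/Q = √(0.0320) = 0.179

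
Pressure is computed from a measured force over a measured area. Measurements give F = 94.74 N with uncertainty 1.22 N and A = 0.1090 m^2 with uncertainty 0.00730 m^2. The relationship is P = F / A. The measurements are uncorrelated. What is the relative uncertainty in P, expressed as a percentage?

6.82%

For a monomial P ∝ F, A^-1, fractional errors add in quadrature:
  (1·δF/F)² = (1×0.0129)² = 0.000166;  (-1·δA/A)² = (-1×0.0670)² = 0.00449
δP/P = √(0.00465) = 0.0682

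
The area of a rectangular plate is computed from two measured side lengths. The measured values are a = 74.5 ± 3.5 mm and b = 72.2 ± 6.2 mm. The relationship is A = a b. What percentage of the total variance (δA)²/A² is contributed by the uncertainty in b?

77.0%

(δA/A)² = (1·δa/a)² + (1·δb/b)²
  a term: (1×0.0470)² = 0.00221
  b term: (1×0.0859)² = 0.00737
Total = 0.00958. Share from b = 0.00737/0.00958 = 0.770.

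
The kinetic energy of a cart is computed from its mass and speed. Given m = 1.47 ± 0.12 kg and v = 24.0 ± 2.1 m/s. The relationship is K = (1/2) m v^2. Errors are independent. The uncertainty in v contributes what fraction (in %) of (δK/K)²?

(δK/K)² = (1·δm/m)² + (2·δv/v)²
  m term: (1×0.0816)² = 0.00666
  v term: (2×0.0875)² = 0.0306
Total = 0.0373. Share from v = 0.0306/0.0373 = 0.821.

82.1%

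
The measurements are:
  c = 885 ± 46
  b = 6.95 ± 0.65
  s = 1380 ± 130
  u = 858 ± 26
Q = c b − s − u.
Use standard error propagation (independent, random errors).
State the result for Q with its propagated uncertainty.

3910 ± 671

Let p = c·b = 6150. δp/p = √((1·δc/c)² + (1·δb/b)²) = √(0.00270 + 0.00875) = 0.107, so δp = 658.
Q = p − s − u: δQ = √(δp² + δs² + δu²) = √(4.33e+05 + 16900 + 676) = 671
Q = 3910.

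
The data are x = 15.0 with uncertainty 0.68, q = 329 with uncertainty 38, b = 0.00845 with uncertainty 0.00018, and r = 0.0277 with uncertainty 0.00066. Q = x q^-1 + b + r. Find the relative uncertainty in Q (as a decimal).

0.0697

Let p = x·q^-1 = 0.0456. δp/p = √((1·δx/x)² + (-1·δq/q)²) = √(0.00206 + 0.0133) = 0.124, so δp = 0.00566.
Q = p + b + r: δQ = √(δp² + δb² + δr²) = √(3.2e-05 + 3.24e-08 + 4.36e-07) = 0.00570
Q = 0.0817, so δQ/Q = 0.00570/0.0817 = 0.0697.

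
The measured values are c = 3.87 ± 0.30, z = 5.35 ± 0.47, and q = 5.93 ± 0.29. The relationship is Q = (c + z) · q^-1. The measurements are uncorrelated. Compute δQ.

0.121

Let u = c + z = 9.22. δu = √(δc² + δz²) = √(0.0900 + 0.221) = 0.558, so δu/u = 0.0605.
Q is then a monomial in u, q:
δQ/Q = √((δu/u)² + (-1·δq/q)²) = √(0.00366 + 0.00239) = 0.0778
Q = 1.55, so δQ = 0.0778 × 1.55 = 0.121.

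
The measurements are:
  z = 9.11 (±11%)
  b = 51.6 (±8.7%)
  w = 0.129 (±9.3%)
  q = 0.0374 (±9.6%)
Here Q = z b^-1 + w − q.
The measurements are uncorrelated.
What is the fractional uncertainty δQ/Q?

0.103

Let p = z·b^-1 = 0.177. δp/p = √((1·δz/z)² + (-1·δb/b)²) = √(0.0121 + 0.00757) = 0.140, so δp = 0.0248.
Q = p + w − q: δQ = √(δp² + δw² + δq²) = √(0.000613 + 0.000144 + 1.29e-05) = 0.0277
Q = 0.268, so δQ/Q = 0.0277/0.268 = 0.103.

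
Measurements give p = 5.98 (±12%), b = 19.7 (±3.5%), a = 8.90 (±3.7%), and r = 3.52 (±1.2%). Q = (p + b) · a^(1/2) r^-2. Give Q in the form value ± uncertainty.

6.18 ± 0.304

Let u = p + b = 25.7. δu = √(δp² + δb²) = √(0.515 + 0.475) = 0.995, so δu/u = 0.0388.
Q is then a monomial in u, a, r:
δQ/Q = √((δu/u)² + (½·δa/a)² + (-2·δr/r)²) = √(0.00150 + 0.000342 + 0.000576) = 0.0492
Q = 6.18, so δQ = 0.0492 × 6.18 = 0.304.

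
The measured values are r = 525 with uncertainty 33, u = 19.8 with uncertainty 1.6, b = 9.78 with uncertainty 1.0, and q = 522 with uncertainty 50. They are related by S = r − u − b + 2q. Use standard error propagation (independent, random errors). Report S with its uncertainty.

S is a linear combination, so absolute uncertainties add in quadrature:
  (δr)² = 1090;  (δu)² = 2.56;  (δb)² = 1.00;  (2·δq)² = 10000
δS = √(11100) = 105
S = 1540.

1540 ± 105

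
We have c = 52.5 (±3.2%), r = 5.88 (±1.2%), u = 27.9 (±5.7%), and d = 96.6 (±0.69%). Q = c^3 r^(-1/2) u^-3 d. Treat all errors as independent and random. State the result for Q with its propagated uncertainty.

For a monomial Q ∝ c^3, r^(-1/2), u^-3, d, fractional errors add in quadrature:
  (3·δc/c)² = (3×0.0320)² = 0.00922;  (−½·δr/r)² = (-0.5×0.0120)² = 3.6e-05;  (-3·δu/u)² = (-3×0.0570)² = 0.0292;  (1·δd/d)² = (1×0.00690)² = 4.76e-05
δQ/Q = √(0.0385) = 0.196
Q = 265, so δQ = 0.196 × 265 = 52.1.

265 ± 52.1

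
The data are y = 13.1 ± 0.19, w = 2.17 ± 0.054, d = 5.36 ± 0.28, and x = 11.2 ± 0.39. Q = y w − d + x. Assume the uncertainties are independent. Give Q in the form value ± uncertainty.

Let p = y·w = 28.4. δp/p = √((1·δy/y)² + (1·δw/w)²) = √(0.000210 + 0.000619) = 0.0288, so δp = 0.819.
Q = p − d + x: δQ = √(δp² + δd² + δx²) = √(0.670 + 0.0784 + 0.152) = 0.949
Q = 34.3.

34.3 ± 0.949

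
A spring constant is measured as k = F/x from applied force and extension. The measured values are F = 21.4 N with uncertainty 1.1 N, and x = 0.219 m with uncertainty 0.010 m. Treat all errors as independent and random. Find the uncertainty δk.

k is a product of powers, so relative uncertainties combine in quadrature:
  (1·δF/F)² = (1×0.0514)² = 0.00264;  (-1·δx/x)² = (-1×0.0457)² = 0.00209
δk/k = √(0.00473) = 0.0688
k = 97.7 N/m, so δk = 0.0688 × 97.7 = 6.72 N/m.

6.72 N/m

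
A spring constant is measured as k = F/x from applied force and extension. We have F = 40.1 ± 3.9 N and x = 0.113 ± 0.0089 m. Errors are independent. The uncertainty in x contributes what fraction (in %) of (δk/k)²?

(δk/k)² = (1·δF/F)² + (-1·δx/x)²
  F term: (1×0.0973)² = 0.00946
  x term: (-1×0.0788)² = 0.00620
Total = 0.0157. Share from x = 0.00620/0.0157 = 0.396.

39.6%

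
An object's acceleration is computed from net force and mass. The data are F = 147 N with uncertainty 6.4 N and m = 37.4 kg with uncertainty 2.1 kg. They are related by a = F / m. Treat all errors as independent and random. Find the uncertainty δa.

0.279 m/s^2

Each factor contributes (exponent × relative error)² to (δa/a)²:
  (1·δF/F)² = (1×0.0435)² = 0.00190;  (-1·δm/m)² = (-1×0.0561)² = 0.00315
δa/a = √(0.00505) = 0.0711
a = 3.93 m/s^2, so δa = 0.0711 × 3.93 = 0.279 m/s^2.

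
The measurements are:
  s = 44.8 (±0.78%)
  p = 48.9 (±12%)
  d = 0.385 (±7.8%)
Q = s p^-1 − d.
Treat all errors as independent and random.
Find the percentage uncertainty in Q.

Let w = s·p^-1 = 0.916. δw/w = √((1·δs/s)² + (-1·δp/p)²) = √(6.08e-05 + 0.0144) = 0.120, so δw = 0.110.
Q = w − d: δQ = √(δw² + δd²) = √(0.0121 + 0.000902) = 0.114
Q = 0.531, so δQ/Q = 0.114/0.531 = 0.215.

21.5%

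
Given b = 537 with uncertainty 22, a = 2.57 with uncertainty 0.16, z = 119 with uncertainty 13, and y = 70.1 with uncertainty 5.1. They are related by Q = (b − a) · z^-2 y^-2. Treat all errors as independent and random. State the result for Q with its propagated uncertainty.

(7.68 ± 2.04) × 10^-6

Let u = b − a = 534. δu = √(δb² + δa²) = √(484 + 0.0256) = 22.0, so δu/u = 0.0412.
Q is then a monomial in u, z, y:
δQ/Q = √((δu/u)² + (-2·δz/z)² + (-2·δy/y)²) = √(0.00169 + 0.0477 + 0.0212) = 0.266
Q = 7.68e-06, so δQ = 0.266 × 7.68e-06 = 2.04e-06.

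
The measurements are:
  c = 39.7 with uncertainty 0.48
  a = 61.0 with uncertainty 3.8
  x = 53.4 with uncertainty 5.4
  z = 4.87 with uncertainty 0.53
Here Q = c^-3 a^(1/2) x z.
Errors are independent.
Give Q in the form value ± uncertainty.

0.0325 ± 0.00507

Relative error in a monomial: (δQ/Q)² = Σ (nᵢ · δxᵢ/xᵢ)².
  (-3·δc/c)² = (-3×0.0121)² = 0.00132;  (½·δa/a)² = (0.5×0.0623)² = 0.000970;  (1·δx/x)² = (1×0.101)² = 0.0102;  (1·δz/z)² = (1×0.109)² = 0.0118
δQ/Q = √(0.0244) = 0.156
Q = 0.0325, so δQ = 0.156 × 0.0325 = 0.00507.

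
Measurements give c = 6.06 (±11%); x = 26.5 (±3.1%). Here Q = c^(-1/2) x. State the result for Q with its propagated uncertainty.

For a monomial Q ∝ c^(-1/2), x, fractional errors add in quadrature:
  (−½·δc/c)² = (-0.5×0.110)² = 0.00302;  (1·δx/x)² = (1×0.0310)² = 0.000961
δQ/Q = √(0.00399) = 0.0631
Q = 10.8, so δQ = 0.0631 × 10.8 = 0.680.

10.8 ± 0.680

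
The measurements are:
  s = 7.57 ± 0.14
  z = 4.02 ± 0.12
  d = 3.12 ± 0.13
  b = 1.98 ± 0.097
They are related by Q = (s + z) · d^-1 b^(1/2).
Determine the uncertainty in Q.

Let u = s + z = 11.6. δu = √(δs² + δz²) = √(0.0196 + 0.0144) = 0.184, so δu/u = 0.0159.
Q is then a monomial in u, d, b:
δQ/Q = √((δu/u)² + (-1·δd/d)² + (½·δb/b)²) = √(0.000253 + 0.00174 + 0.000600) = 0.0509
Q = 5.23, so δQ = 0.0509 × 5.23 = 0.266.

0.266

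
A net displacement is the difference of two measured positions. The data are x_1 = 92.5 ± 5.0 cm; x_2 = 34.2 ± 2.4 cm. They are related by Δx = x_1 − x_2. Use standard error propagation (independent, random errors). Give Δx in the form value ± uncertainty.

Sums and differences: (δΔx)² = Σ (cᵢ δxᵢ)².
  (δx_1)² = 25.0;  (δx_2)² = 5.76
δΔx = √(30.8) = 5.55 cm
Δx = 58.3 cm.

58.3 ± 5.55 cm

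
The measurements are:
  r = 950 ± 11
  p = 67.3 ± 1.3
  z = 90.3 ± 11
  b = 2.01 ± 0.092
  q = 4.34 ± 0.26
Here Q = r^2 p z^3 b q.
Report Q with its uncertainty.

Products/powers → add relative errors in quadrature, weighted by exponent:
  (2·δr/r)² = (2×0.0116)² = 0.000536;  (1·δp/p)² = (1×0.0193)² = 0.000373;  (3·δz/z)² = (3×0.122)² = 0.134;  (1·δb/b)² = (1×0.0458)² = 0.00209;  (1·δq/q)² = (1×0.0599)² = 0.00359
δQ/Q = √(0.140) = 0.374
Q = 3.9e+14, so δQ = 0.374 × 3.9e+14 = 1.46e+14.

(3.90 ± 1.46) × 10^14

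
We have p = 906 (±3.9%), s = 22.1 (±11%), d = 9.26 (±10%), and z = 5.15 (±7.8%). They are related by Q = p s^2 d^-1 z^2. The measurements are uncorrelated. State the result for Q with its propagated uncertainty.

(1.27 ± 0.368) × 10^6

For a monomial Q ∝ p, s^2, d^-1, z^2, fractional errors add in quadrature:
  (1·δp/p)² = (1×0.0390)² = 0.00152;  (2·δs/s)² = (2×0.110)² = 0.0484;  (-1·δd/d)² = (-1×0.100)² = 0.0100;  (2·δz/z)² = (2×0.0780)² = 0.0243
δQ/Q = √(0.0843) = 0.290
Q = 1.27e+06, so δQ = 0.290 × 1.27e+06 = 3.68e+05.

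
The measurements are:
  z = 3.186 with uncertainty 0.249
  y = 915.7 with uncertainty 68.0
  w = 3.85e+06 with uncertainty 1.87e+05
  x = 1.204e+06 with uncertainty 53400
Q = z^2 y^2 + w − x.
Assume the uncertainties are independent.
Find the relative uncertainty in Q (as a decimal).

0.165

Let p = z^2·y^2 = 8.511e+06. δp/p = √((2·δz/z)² + (2·δy/y)²) = √(0.0244 + 0.0221) = 0.216, so δp = 1.84e+06.
Q = p + w − x: δQ = √(δp² + δw² + δx²) = √(3.37e+12 + 3.5e+10 + 2.85e+09) = 1.85e+06
Q = 1.116e+07, so δQ/Q = 1.85e+06/1.116e+07 = 0.165.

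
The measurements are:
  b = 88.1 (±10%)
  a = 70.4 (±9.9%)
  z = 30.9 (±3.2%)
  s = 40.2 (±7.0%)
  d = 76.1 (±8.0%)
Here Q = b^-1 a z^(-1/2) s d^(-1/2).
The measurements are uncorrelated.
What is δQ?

0.108

Products/powers → add relative errors in quadrature, weighted by exponent:
  (-1·δb/b)² = (-1×0.100)² = 0.0100;  (1·δa/a)² = (1×0.0990)² = 0.00980;  (−½·δz/z)² = (-0.5×0.0320)² = 0.000256;  (1·δs/s)² = (1×0.0700)² = 0.00490;  (−½·δd/d)² = (-0.5×0.0800)² = 0.00160
δQ/Q = √(0.0266) = 0.163
Q = 0.662, so δQ = 0.163 × 0.662 = 0.108.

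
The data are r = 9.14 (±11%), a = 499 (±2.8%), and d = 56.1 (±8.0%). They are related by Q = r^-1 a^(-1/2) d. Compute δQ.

Relative error in a monomial: (δQ/Q)² = Σ (nᵢ · δxᵢ/xᵢ)².
  (-1·δr/r)² = (-1×0.110)² = 0.0121;  (−½·δa/a)² = (-0.5×0.0280)² = 0.000196;  (1·δd/d)² = (1×0.0800)² = 0.00640
δQ/Q = √(0.0187) = 0.137
Q = 0.275, so δQ = 0.137 × 0.275 = 0.0376.

0.0376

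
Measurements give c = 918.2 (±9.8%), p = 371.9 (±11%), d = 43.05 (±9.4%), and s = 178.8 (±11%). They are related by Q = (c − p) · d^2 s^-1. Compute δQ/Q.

0.283

Let u = c − p = 546.3. δu = √(δc² + δp²) = √(8100 + 1670) = 98.8, so δu/u = 0.181.
Q is then a monomial in u, d, s:
δQ/Q = √((δu/u)² + (2·δd/d)² + (-1·δs/s)²) = √(0.0327 + 0.0353 + 0.0121) = 0.283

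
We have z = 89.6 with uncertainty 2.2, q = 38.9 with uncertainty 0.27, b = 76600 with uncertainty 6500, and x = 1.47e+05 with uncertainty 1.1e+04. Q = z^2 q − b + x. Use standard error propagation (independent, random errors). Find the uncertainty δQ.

Let p = z^2·q = 3.12e+05. δp/p = √((2·δz/z)² + (1·δq/q)²) = √(0.00241 + 4.82e-05) = 0.0496, so δp = 15500.
Q = p − b + x: δQ = √(δp² + δb² + δx²) = √(2.4e+08 + 4.22e+07 + 1.21e+08) = 20100

20100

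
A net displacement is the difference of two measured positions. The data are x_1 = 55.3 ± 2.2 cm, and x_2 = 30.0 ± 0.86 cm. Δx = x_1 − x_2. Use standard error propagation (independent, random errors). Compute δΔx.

2.36 cm

Absolute uncertainties add in quadrature for a linear combination:
  (δx_1)² = 4.84;  (δx_2)² = 0.740
δΔx = √(5.58) = 2.36 cm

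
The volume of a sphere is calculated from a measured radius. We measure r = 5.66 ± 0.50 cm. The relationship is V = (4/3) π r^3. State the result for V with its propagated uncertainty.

760 ± 201 cm^3

V ∝ r^3, so δV/V = |3| · δr/r = 3 × 0.0883 = 0.265.
V = 760 cm^3, so δV = 0.265 × 760 = 201 cm^3.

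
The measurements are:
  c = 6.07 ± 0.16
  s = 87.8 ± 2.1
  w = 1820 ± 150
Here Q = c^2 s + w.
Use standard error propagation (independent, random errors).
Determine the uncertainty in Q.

Let p = c^2·s = 3230. δp/p = √((2·δc/c)² + (1·δs/s)²) = √(0.00278 + 0.000572) = 0.0579, so δp = 187.
Q = p + w: δQ = √(δp² + δw²) = √(35100 + 22500) = 240

240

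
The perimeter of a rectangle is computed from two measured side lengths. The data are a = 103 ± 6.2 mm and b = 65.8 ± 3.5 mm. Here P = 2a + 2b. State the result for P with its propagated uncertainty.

338 ± 14.2 mm

Sums and differences: (δP)² = Σ (cᵢ δxᵢ)².
  (2·δa)² = 154;  (2·δb)² = 49.0
δP = √(203) = 14.2 mm
P = 338 mm.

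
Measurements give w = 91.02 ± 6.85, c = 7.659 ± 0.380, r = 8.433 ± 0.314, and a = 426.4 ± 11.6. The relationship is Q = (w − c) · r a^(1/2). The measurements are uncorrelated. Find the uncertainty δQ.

Let u = w − c = 83.36. δu = √(δw² + δc²) = √(46.9 + 0.144) = 6.86, so δu/u = 0.0823.
Q is then a monomial in u, r, a:
δQ/Q = √((δu/u)² + (1·δr/r)² + (½·δa/a)²) = √(0.00677 + 0.00139 + 0.000185) = 0.0913
Q = 14520, so δQ = 0.0913 × 14520 = 1330.

1330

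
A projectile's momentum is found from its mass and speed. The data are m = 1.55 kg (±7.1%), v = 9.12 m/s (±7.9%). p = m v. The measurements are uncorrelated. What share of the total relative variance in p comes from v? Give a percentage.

55.3%

(δp/p)² = (1·δm/m)² + (1·δv/v)²
  m term: (1×0.0710)² = 0.00504
  v term: (1×0.0790)² = 0.00624
Total = 0.0113. Share from v = 0.00624/0.0113 = 0.553.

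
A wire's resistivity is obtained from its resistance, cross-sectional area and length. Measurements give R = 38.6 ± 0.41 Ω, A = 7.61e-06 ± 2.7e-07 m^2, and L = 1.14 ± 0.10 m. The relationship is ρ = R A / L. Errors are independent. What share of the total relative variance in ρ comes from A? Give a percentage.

(δρ/ρ)² = (1·δR/R)² + (1·δA/A)² + (-1·δL/L)²
  R term: (1×0.0106)² = 0.000113
  A term: (1×0.0355)² = 0.00126
  L term: (-1×0.0877)² = 0.00769
Total = 0.00907. Share from A = 0.00126/0.00907 = 0.139.

13.9%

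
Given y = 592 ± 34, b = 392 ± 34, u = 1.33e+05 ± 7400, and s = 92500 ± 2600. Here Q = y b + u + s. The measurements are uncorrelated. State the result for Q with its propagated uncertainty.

(4.58 ± 0.254) × 10^5

Let p = y·b = 2.32e+05. δp/p = √((1·δy/y)² + (1·δb/b)²) = √(0.00330 + 0.00752) = 0.104, so δp = 24100.
Q = p + u + s: δQ = √(δp² + δu² + δs²) = √(5.83e+08 + 5.48e+07 + 6.76e+06) = 25400
Q = 4.58e+05.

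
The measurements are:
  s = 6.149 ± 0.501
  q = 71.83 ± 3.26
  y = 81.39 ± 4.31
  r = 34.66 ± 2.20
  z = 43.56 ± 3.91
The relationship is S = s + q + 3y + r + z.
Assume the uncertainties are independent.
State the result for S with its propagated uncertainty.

400.4 ± 14.1

S is a linear combination, so absolute uncertainties add in quadrature:
  (δs)² = 0.251;  (δq)² = 10.6;  (3·δy)² = 167;  (δr)² = 4.84;  (δz)² = 15.3
δS = √(198) = 14.1
S = 400.4.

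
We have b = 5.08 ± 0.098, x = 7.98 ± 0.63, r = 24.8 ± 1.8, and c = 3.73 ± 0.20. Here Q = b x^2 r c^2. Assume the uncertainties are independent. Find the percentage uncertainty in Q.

Products/powers → add relative errors in quadrature, weighted by exponent:
  (1·δb/b)² = (1×0.0193)² = 0.000372;  (2·δx/x)² = (2×0.0789)² = 0.0249;  (1·δr/r)² = (1×0.0726)² = 0.00527;  (2·δc/c)² = (2×0.0536)² = 0.0115
δQ/Q = √(0.0421) = 0.205

20.5%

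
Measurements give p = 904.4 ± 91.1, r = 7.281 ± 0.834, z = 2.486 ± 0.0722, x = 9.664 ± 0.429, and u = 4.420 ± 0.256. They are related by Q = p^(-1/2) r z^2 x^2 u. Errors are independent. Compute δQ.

107

Since Q is a product/quotient, work with relative uncertainties:
  (−½·δp/p)² = (-0.5×0.101)² = 0.00254;  (1·δr/r)² = (1×0.115)² = 0.0131;  (2·δz/z)² = (2×0.0290)² = 0.00337;  (2·δx/x)² = (2×0.0444)² = 0.00788;  (1·δu/u)² = (1×0.0579)² = 0.00335
δQ/Q = √(0.0303) = 0.174
Q = 617.7, so δQ = 0.174 × 617.7 = 107.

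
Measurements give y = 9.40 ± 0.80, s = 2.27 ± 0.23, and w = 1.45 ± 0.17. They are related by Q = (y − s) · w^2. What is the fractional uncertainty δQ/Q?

0.262

Let u = y − s = 7.13. δu = √(δy² + δs²) = √(0.640 + 0.0529) = 0.832, so δu/u = 0.117.
Q is then a monomial in u, w:
δQ/Q = √((δu/u)² + (2·δw/w)²) = √(0.0136 + 0.0550) = 0.262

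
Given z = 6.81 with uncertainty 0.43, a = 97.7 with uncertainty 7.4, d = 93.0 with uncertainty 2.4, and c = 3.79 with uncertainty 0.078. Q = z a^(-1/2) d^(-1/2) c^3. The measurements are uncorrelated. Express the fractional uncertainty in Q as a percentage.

9.70%

For a monomial Q ∝ z, a^(-1/2), d^(-1/2), c^3, fractional errors add in quadrature:
  (1·δz/z)² = (1×0.0631)² = 0.00399;  (−½·δa/a)² = (-0.5×0.0757)² = 0.00143;  (−½·δd/d)² = (-0.5×0.0258)² = 0.000166;  (3·δc/c)² = (3×0.0206)² = 0.00381
δQ/Q = √(0.00940) = 0.0970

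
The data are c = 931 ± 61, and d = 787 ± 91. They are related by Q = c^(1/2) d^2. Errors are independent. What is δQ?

Products/powers → add relative errors in quadrature, weighted by exponent:
  (½·δc/c)² = (0.5×0.0655)² = 0.00107;  (2·δd/d)² = (2×0.116)² = 0.0535
δQ/Q = √(0.0546) = 0.234
Q = 1.89e+07, so δQ = 0.234 × 1.89e+07 = 4.41e+06.

4.41e+06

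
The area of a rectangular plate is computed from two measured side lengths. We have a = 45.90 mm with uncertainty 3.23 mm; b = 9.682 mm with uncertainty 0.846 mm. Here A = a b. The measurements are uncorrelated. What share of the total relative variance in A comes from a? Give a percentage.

39.3%

(δA/A)² = (1·δa/a)² + (1·δb/b)²
  a term: (1×0.0704)² = 0.00495
  b term: (1×0.0874)² = 0.00764
Total = 0.0126. Share from a = 0.00495/0.0126 = 0.393.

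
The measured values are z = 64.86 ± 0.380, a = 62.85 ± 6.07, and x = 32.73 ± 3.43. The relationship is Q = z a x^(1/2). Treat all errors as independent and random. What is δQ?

2570

Relative error in a monomial: (δQ/Q)² = Σ (nᵢ · δxᵢ/xᵢ)².
  (1·δz/z)² = (1×0.00586)² = 3.43e-05;  (1·δa/a)² = (1×0.0966)² = 0.00933;  (½·δx/x)² = (0.5×0.105)² = 0.00275
δQ/Q = √(0.0121) = 0.110
Q = 23320, so δQ = 0.110 × 23320 = 2570.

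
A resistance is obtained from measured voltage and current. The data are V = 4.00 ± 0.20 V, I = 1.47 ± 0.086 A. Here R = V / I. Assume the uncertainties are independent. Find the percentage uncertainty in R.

7.70%

Products/powers → add relative errors in quadrature, weighted by exponent:
  (1·δV/V)² = (1×0.0500)² = 0.00250;  (-1·δI/I)² = (-1×0.0585)² = 0.00342
δR/R = √(0.00592) = 0.0770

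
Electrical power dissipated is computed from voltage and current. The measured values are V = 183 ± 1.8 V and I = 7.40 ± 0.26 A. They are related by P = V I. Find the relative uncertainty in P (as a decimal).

0.0365

Products/powers → add relative errors in quadrature, weighted by exponent:
  (1·δV/V)² = (1×0.00984)² = 9.67e-05;  (1·δI/I)² = (1×0.0351)² = 0.00123
δP/P = √(0.00133) = 0.0365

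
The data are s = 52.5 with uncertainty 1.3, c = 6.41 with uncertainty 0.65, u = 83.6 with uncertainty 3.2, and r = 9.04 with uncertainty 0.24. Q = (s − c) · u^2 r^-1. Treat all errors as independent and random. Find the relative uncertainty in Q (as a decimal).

Let w = s − c = 46.1. δw = √(δs² + δc²) = √(1.69 + 0.423) = 1.45, so δw/w = 0.0315.
Q is then a monomial in w, u, r:
δQ/Q = √((δw/w)² + (2·δu/u)² + (-1·δr/r)²) = √(0.000994 + 0.00586 + 0.000705) = 0.0869

0.0869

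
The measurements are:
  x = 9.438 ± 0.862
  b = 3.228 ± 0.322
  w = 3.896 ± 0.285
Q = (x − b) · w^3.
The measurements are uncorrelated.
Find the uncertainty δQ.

97.2

Let u = x − b = 6.210. δu = √(δx² + δb²) = √(0.743 + 0.104) = 0.920, so δu/u = 0.148.
Q is then a monomial in u, w:
δQ/Q = √((δu/u)² + (3·δw/w)²) = √(0.0220 + 0.0482) = 0.265
Q = 367.2, so δQ = 0.265 × 367.2 = 97.2.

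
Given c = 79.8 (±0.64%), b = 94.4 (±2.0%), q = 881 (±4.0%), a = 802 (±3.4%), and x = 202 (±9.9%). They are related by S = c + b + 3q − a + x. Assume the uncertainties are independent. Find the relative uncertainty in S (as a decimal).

0.0501

For a sum/difference, combine absolute errors in quadrature:
  (δc)² = 0.261;  (δb)² = 3.56;  (3·δq)² = 11200;  (δa)² = 744;  (δx)² = 400
δS = √(12300) = 111
S = 2220, so δS/S = 111/2220 = 0.0501.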